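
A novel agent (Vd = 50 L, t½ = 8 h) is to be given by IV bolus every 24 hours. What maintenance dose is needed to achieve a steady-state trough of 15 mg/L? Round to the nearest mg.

τ/t½ = 24/8 ≈ 3, so f = (1/2)^(24/8) ≈ 0.125000.
Cmin,ss = (D/Vd)·f/(1−f), so D = Cmin,ss·Vd·(1−f)/f.
D = 15 × 50 × (1−f)/f ≈ 15 × 50 × 7.00000 ≈ 5250.00 mg.

5250 mg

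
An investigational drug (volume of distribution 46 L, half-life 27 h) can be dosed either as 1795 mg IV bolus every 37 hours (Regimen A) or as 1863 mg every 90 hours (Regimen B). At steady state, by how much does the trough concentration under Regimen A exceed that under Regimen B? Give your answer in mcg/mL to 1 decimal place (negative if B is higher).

20.2 mcg/mL

Regimen A: f = (1/2)^(37/27) ≈ 0.3868; Cmin,ss = (1795/46)·f/(1−f) ≈ 24.614 mcg/mL.
Regimen B: f = (1/2)^(90/27) ≈ 0.0992; Cmin,ss = (1863/46)·f/(1−f) ≈ 4.460 mcg/mL.
Difference ≈ 24.614 − 4.460 ≈ 20.154 mcg/mL.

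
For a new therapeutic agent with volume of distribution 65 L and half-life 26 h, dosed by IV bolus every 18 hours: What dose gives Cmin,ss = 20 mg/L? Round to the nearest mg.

801 mg

τ/t½ = 18/26 ≈ 0.69231, so f = (1/2)^(18/26) ≈ 0.618863.
Cmin,ss = (D/Vd)·f/(1−f), so D = Cmin,ss·Vd·(1−f)/f.
D = 20 × 65 × (1−f)/f ≈ 20 × 65 × 0.61587 ≈ 800.63 mg.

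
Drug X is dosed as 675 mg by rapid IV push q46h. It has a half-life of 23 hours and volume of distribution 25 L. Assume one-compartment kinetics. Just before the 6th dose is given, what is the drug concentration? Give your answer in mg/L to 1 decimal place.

f = (1/2)^(τ/t½) = (1/2)^(46/23) ≈ 0.2500.
C₀ = D/Vd = 675/25 ≈ 27.000 mg/L.
Before the 6th dose, 5 doses have been given. Superposition: Cmin = C₀·(f + f² + … + f^5).
≈ 27.000 × (0.2500 + 0.0625 + 0.0156 + 0.0039 + 0.0010) ≈ 27.000 × 0.3330 ≈ 8.991 mg/L.

9.0 mg/L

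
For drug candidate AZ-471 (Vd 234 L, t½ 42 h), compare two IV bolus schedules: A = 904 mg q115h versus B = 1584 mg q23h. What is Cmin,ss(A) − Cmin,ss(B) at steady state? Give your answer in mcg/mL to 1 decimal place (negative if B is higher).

Regimen A: f = (1/2)^(115/42) ≈ 0.1499; Cmin,ss = (904/234)·f/(1−f) ≈ 0.681 mcg/mL.
Regimen B: f = (1/2)^(23/42) ≈ 0.6841; Cmin,ss = (1584/234)·f/(1−f) ≈ 14.659 mcg/mL.
Difference ≈ 0.681 − 14.659 ≈ -13.978 mcg/mL.

-14.0 mcg/mL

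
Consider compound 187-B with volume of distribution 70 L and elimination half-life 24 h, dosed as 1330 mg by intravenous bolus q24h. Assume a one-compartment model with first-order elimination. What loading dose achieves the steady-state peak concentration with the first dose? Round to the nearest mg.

2660 mg

f = (1/2)^(24/24) ≈ 0.500000; accumulation ratio R = 1/(1−f) ≈ 2.00000.
Loading dose to hit Cmax,ss on first dose: D_load = D_maint·R ≈ 1330 × 2.00000 ≈ 2660.00 mg.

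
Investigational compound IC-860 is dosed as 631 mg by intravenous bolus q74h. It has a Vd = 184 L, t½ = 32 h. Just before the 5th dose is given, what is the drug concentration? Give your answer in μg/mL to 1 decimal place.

f = (1/2)^(τ/t½) = (1/2)^(74/32) ≈ 0.2013.
C₀ = D/Vd = 631/184 ≈ 3.429 μg/mL.
Before the 5th dose, 4 doses have been given. Superposition: Cmin = C₀·(f + f² + … + f^4).
≈ 3.429 × (0.2013 + 0.0405 + 0.0082 + 0.0016) ≈ 3.429 × 0.2516 ≈ 0.863 μg/mL.

0.9 μg/mL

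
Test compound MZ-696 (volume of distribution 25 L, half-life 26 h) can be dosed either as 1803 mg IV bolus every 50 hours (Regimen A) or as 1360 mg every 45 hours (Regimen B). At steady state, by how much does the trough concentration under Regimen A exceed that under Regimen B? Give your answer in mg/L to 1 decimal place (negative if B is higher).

Regimen A: f = (1/2)^(50/26) ≈ 0.2637; Cmin,ss = (1803/25)·f/(1−f) ≈ 25.829 mg/L.
Regimen B: f = (1/2)^(45/26) ≈ 0.3013; Cmin,ss = (1360/25)·f/(1−f) ≈ 23.459 mg/L.
Difference ≈ 25.829 − 23.459 ≈ 2.370 mg/L.

2.4 mg/L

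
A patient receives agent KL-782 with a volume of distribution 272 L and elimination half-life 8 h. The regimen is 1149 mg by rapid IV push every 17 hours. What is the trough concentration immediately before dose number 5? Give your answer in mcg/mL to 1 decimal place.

f = (1/2)^(τ/t½) = (1/2)^(17/8) ≈ 0.2293.
C₀ = D/Vd = 1149/272 ≈ 4.224 mcg/mL.
Before the 5th dose, 4 doses have been given. Superposition: Cmin = C₀·(f + f² + … + f^4).
≈ 4.224 × (0.2293 + 0.0526 + 0.0121 + 0.0028) ≈ 4.224 × 0.2968 ≈ 1.254 mcg/mL.

1.3 mcg/mL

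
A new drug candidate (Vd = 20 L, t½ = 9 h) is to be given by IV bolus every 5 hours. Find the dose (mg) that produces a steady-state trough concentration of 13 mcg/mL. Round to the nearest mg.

122 mg

τ/t½ = 5/9 ≈ 0.55556, so f = (1/2)^(5/9) ≈ 0.680395.
Cmin,ss = (D/Vd)·f/(1−f), so D = Cmin,ss·Vd·(1−f)/f.
D = 13 × 20 × (1−f)/f ≈ 13 × 20 × 0.46973 ≈ 122.13 mg.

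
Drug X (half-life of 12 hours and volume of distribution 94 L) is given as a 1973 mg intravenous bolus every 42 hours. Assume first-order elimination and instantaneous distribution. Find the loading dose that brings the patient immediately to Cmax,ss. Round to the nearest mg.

f = (1/2)^(42/12) ≈ 0.088388; accumulation ratio R = 1/(1−f) ≈ 1.09696.
Loading dose to hit Cmax,ss on first dose: D_load = D_maint·R ≈ 1973 × 1.09696 ≈ 2164.30 mg.

2164 mg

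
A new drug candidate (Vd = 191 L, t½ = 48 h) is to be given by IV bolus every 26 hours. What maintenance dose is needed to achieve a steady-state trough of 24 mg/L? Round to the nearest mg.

2089 mg

τ/t½ = 26/48 ≈ 0.54167, so f = (1/2)^(26/48) ≈ 0.686977.
Cmin,ss = (D/Vd)·f/(1−f), so D = Cmin,ss·Vd·(1−f)/f.
D = 24 × 191 × (1−f)/f ≈ 24 × 191 × 0.45565 ≈ 2088.70 mg.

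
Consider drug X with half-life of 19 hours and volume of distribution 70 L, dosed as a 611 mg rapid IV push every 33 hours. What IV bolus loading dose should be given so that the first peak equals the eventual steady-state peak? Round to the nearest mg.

873 mg

f = (1/2)^(33/19) ≈ 0.300026; accumulation ratio R = 1/(1−f) ≈ 1.42862.
Loading dose to hit Cmax,ss on first dose: D_load = D_maint·R ≈ 611 × 1.42862 ≈ 872.89 mg.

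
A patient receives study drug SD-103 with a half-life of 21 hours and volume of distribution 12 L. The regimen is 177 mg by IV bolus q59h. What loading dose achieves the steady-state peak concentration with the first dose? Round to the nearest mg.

f = (1/2)^(59/21) ≈ 0.142643; accumulation ratio R = 1/(1−f) ≈ 1.16638.
Loading dose to hit Cmax,ss on first dose: D_load = D_maint·R ≈ 177 × 1.16638 ≈ 206.45 mg.

206 mg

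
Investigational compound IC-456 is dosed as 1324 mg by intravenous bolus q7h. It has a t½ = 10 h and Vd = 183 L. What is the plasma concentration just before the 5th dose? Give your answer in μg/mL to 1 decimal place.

f = (1/2)^(τ/t½) = (1/2)^(7/10) ≈ 0.6156.
C₀ = D/Vd = 1324/183 ≈ 7.235 μg/mL.
Before the 5th dose, 4 doses have been given. Superposition: Cmin = C₀·(f + f² + … + f^4).
≈ 7.235 × (0.6156 + 0.3790 + 0.2333 + 0.1436) ≈ 7.235 × 1.3715 ≈ 9.923 μg/mL.

9.9 μg/mL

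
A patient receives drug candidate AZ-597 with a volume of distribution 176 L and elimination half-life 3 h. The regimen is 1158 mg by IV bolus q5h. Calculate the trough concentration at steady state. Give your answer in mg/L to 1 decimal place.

3.0 mg/L

Over one 5-h interval, 5/3 ≈ 1.6667 half-lives elapse, leaving f ≈ 0.3150 of each dose.
Accumulation ratio R = 1/(1 − f) ≈ 1/0.6850 ≈ 1.4599.
Each bolus raises the concentration by D/Vd = 1158/176 ≈ 6.580 mg/L.
Steady-state peak Cmax,ss = C₀·R ≈ 6.580 × 1.4599 ≈ 9.606 mg/L.
One interval later, Cmin,ss = Cmax,ss·e^(−kτ) ≈ 9.606 × 0.3150 ≈ 3.026 mg/L.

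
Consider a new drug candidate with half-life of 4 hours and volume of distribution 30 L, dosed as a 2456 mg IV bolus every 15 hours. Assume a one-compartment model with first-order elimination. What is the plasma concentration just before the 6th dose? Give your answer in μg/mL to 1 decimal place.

f = (1/2)^(τ/t½) = (1/2)^(15/4) ≈ 0.0743.
C₀ = D/Vd = 2456/30 ≈ 81.867 μg/mL.
Before the 6th dose, 5 doses have been given. Superposition: Cmin = C₀·(f + f² + … + f^5).
≈ 81.867 × (0.0743 + 0.0055 + 0.0004 + 0.0000 + 0.0000) ≈ 81.867 × 0.0802 ≈ 6.566 μg/mL.

6.6 μg/mL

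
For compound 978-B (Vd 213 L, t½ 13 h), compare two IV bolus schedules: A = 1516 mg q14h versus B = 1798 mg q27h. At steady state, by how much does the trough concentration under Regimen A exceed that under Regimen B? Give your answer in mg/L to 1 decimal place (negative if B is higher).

Regimen A: f = (1/2)^(14/13) ≈ 0.4740; Cmin,ss = (1516/213)·f/(1−f) ≈ 6.414 mg/L.
Regimen B: f = (1/2)^(27/13) ≈ 0.2370; Cmin,ss = (1798/213)·f/(1−f) ≈ 2.622 mg/L.
Difference ≈ 6.414 − 2.622 ≈ 3.792 mg/L.

3.8 mg/L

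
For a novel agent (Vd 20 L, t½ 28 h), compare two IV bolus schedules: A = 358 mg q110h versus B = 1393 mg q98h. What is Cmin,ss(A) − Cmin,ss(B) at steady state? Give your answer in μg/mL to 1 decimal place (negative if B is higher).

-5.5 μg/mL

Regimen A: f = (1/2)^(110/28) ≈ 0.0657; Cmin,ss = (358/20)·f/(1−f) ≈ 1.259 μg/mL.
Regimen B: f = (1/2)^(98/28) ≈ 0.0884; Cmin,ss = (1393/20)·f/(1−f) ≈ 6.754 μg/mL.
Difference ≈ 1.259 − 6.754 ≈ -5.495 μg/mL.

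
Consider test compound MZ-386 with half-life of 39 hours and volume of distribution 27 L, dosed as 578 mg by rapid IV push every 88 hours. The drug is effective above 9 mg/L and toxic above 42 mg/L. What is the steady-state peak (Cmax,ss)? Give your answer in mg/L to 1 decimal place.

k = ln2/t½ = ln2/39 ≈ 0.017773 h⁻¹; fraction remaining f = e^(−kτ) = e^(−0.017773×88) ≈ 0.2093.
At steady state, accumulation factor R = 1/(1 − e^(−kτ)) ≈ 1.2647.
Each bolus raises the concentration by D/Vd = 578/27 ≈ 21.407 mg/L.
Steady-state peak Cmax,ss = C₀·R ≈ 21.407 × 1.2647 ≈ 27.073 mg/L.
Peak 27.1 mg/L vs MTC 42 mg/L: below toxic threshold.

27.1 mg/L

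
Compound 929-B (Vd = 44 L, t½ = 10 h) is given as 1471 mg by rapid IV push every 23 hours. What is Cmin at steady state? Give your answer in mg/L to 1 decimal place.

8.5 mg/L

k = ln2/t½ = ln2/10 ≈ 0.069315 h⁻¹; fraction remaining f = e^(−kτ) = e^(−0.069315×23) ≈ 0.2031.
Each bolus raises the concentration by D/Vd = 1471/44 ≈ 33.432 mg/L.
Steady-state trough Cmin,ss = C₀·f/(1−f) ≈ 33.432 × 0.2031/0.7969 ≈ 8.521 mg/L.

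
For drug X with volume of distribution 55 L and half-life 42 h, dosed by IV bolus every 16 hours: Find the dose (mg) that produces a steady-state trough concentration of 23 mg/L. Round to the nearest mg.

382 mg

τ/t½ = 16/42 ≈ 0.38095, so f = (1/2)^(16/42) ≈ 0.767930.
Cmin,ss = (D/Vd)·f/(1−f), so D = Cmin,ss·Vd·(1−f)/f.
D = 23 × 55 × (1−f)/f ≈ 23 × 55 × 0.30220 ≈ 382.28 mg.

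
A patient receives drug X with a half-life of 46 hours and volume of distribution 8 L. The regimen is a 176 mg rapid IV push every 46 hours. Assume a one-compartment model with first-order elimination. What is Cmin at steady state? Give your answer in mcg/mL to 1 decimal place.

τ = 46 h = 1 half-life, so f = (1/2)^1 = 0.5.
Accumulation ratio R = 1/(1 − f) = 1/0.5 = 2/1.
Single-dose peak C₀ = D/Vd = 176/8 = 22 mcg/mL.
Steady-state peak Cmax,ss = C₀·R = 22 × 2/1 ≈ 44.000 mcg/mL.
Steady-state trough Cmin,ss = Cmax,ss·f ≈ 44.000 × 0.5 ≈ 22.000 mcg/mL.

22.0 mcg/mL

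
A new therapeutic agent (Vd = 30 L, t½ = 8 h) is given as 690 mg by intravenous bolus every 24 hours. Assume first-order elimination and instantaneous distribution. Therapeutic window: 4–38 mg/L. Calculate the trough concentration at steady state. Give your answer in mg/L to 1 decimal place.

The dosing interval is 3 half-lives, so f = 2^(−3) = 0.125.
Accumulation ratio R = 1/(1 − f) = 1/0.875 = 8/7.
Single-dose peak C₀ = D/Vd = 690/30 = 23 mg/L.
Steady-state peak Cmax,ss = C₀·R = 23 × 8/7 ≈ 26.286 mg/L.
Steady-state trough Cmin,ss = Cmax,ss·f ≈ 26.286 × 0.125 ≈ 3.286 mg/L.
Trough 3.3 mg/L vs MEC 4 mg/L: subtherapeutic.

3.3 mg/L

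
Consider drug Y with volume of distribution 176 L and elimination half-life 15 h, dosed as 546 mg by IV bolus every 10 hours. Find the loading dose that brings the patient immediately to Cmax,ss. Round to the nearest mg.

1476 mg

f = (1/2)^(10/15) ≈ 0.629961; accumulation ratio R = 1/(1−f) ≈ 2.70242.
Loading dose to hit Cmax,ss on first dose: D_load = D_maint·R ≈ 546 × 2.70242 ≈ 1475.52 mg.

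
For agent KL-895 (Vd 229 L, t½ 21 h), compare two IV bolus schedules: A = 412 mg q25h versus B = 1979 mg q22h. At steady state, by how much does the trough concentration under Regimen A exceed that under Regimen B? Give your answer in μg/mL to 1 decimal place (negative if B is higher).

-6.7 μg/mL

Regimen A: f = (1/2)^(25/21) ≈ 0.4382; Cmin,ss = (412/229)·f/(1−f) ≈ 1.403 μg/mL.
Regimen B: f = (1/2)^(22/21) ≈ 0.4838; Cmin,ss = (1979/229)·f/(1−f) ≈ 8.099 μg/mL.
Difference ≈ 1.403 − 8.099 ≈ -6.696 μg/mL.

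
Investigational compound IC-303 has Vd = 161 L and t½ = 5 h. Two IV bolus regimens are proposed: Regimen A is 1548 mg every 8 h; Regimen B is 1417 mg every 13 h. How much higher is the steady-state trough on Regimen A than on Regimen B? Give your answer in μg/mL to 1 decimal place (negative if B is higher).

Regimen A: f = (1/2)^(8/5) ≈ 0.3299; Cmin,ss = (1548/161)·f/(1−f) ≈ 4.734 μg/mL.
Regimen B: f = (1/2)^(13/5) ≈ 0.1649; Cmin,ss = (1417/161)·f/(1−f) ≈ 1.738 μg/mL.
Difference ≈ 4.734 − 1.738 ≈ 2.996 μg/mL.

3.0 μg/mL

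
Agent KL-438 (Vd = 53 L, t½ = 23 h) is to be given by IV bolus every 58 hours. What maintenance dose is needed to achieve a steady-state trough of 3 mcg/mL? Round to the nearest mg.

754 mg

τ/t½ = 58/23 ≈ 2.5217, so f = (1/2)^(58/23) ≈ 0.174133.
Cmin,ss = (D/Vd)·f/(1−f), so D = Cmin,ss·Vd·(1−f)/f.
D = 3 × 53 × (1−f)/f ≈ 3 × 53 × 4.74274 ≈ 754.10 mg.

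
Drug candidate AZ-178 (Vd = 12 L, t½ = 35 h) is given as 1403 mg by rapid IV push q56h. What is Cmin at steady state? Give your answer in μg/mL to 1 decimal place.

57.6 μg/mL

τ/t½ = 56/35 ≈ 1.6, so fraction remaining f = (1/2)^(56/35) ≈ 0.3299.
Each bolus raises the concentration by D/Vd = 1403/12 ≈ 116.917 μg/mL.
Steady-state trough Cmin,ss = C₀·f/(1−f) ≈ 116.917 × 0.3299/0.6701 ≈ 57.560 μg/mL.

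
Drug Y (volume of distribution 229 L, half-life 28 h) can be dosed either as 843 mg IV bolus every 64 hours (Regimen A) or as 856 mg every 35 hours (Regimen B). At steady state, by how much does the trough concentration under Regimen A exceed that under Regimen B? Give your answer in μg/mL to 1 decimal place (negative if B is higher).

Regimen A: f = (1/2)^(64/28) ≈ 0.2051; Cmin,ss = (843/229)·f/(1−f) ≈ 0.950 μg/mL.
Regimen B: f = (1/2)^(35/28) ≈ 0.4204; Cmin,ss = (856/229)·f/(1−f) ≈ 2.711 μg/mL.
Difference ≈ 0.950 − 2.711 ≈ -1.761 μg/mL.

-1.8 μg/mL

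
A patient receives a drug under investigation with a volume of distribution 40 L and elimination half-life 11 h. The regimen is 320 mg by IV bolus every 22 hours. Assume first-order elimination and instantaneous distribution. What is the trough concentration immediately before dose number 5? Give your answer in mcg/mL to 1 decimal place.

f = (1/2)^(τ/t½) = (1/2)^(22/11) ≈ 0.2500.
C₀ = D/Vd = 320/40 ≈ 8.000 mcg/mL.
Before the 5th dose, 4 doses have been given. Superposition: Cmin = C₀·(f + f² + … + f^4).
≈ 8.000 × (0.2500 + 0.0625 + 0.0156 + 0.0039) ≈ 8.000 × 0.3320 ≈ 2.656 mcg/mL.

2.7 mcg/mL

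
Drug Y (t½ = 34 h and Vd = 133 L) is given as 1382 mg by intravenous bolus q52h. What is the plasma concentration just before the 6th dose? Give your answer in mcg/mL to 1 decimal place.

f = (1/2)^(τ/t½) = (1/2)^(52/34) ≈ 0.3464.
C₀ = D/Vd = 1382/133 ≈ 10.391 mcg/mL.
Before the 6th dose, 5 doses have been given. Superposition: Cmin = C₀·(f + f² + … + f^5).
≈ 10.391 × (0.3464 + 0.1200 + 0.0416 + 0.0144 + 0.0050) ≈ 10.391 × 0.5274 ≈ 5.480 mcg/mL.

5.5 mcg/mL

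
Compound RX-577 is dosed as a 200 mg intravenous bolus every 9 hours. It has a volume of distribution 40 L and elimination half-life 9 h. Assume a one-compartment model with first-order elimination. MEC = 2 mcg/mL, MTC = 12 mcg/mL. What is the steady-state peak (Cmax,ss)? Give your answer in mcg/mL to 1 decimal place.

τ = 9 h = 1 half-life, so f = (1/2)^1 = 0.5.
Accumulation ratio R = 1/(1 − f) = 1/0.5 = 2/1.
Single-dose peak C₀ = D/Vd = 200/40 = 5 mcg/mL.
Steady-state peak Cmax,ss = C₀·R = 5 × 2/1 ≈ 10.000 mcg/mL.
Peak 10.0 mcg/mL vs MTC 12 mcg/mL: below toxic threshold.

10.0 mcg/mL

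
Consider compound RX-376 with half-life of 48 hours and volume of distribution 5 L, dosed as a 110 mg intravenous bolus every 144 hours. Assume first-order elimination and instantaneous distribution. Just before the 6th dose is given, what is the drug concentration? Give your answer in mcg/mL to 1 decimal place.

f = (1/2)^(τ/t½) = (1/2)^(144/48) ≈ 0.1250.
C₀ = D/Vd = 110/5 ≈ 22.000 mcg/mL.
Before the 6th dose, 5 doses have been given. Superposition: Cmin = C₀·(f + f² + … + f^5).
≈ 22.000 × (0.1250 + 0.0156 + 0.0020 + 0.0002 + 0.0000) ≈ 22.000 × 0.1428 ≈ 3.142 mcg/mL.

3.1 mcg/mL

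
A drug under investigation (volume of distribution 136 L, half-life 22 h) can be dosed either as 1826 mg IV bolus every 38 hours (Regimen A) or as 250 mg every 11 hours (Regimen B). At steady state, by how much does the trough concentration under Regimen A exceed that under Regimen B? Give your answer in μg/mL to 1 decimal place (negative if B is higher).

Regimen A: f = (1/2)^(38/22) ≈ 0.3020; Cmin,ss = (1826/136)·f/(1−f) ≈ 5.809 μg/mL.
Regimen B: f = (1/2)^(11/22) ≈ 0.7071; Cmin,ss = (250/136)·f/(1−f) ≈ 4.438 μg/mL.
Difference ≈ 5.809 − 4.438 ≈ 1.371 μg/mL.

1.4 μg/mL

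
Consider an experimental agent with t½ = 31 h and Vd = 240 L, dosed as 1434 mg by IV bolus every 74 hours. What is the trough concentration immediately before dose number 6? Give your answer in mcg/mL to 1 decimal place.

1.4 mcg/mL

f = (1/2)^(τ/t½) = (1/2)^(74/31) ≈ 0.1912.
C₀ = D/Vd = 1434/240 ≈ 5.975 mcg/mL.
Before the 6th dose, 5 doses have been given. Superposition: Cmin = C₀·(f + f² + … + f^5).
≈ 5.975 × (0.1912 + 0.0366 + 0.0070 + 0.0013 + 0.0003) ≈ 5.975 × 0.2364 ≈ 1.412 mcg/mL.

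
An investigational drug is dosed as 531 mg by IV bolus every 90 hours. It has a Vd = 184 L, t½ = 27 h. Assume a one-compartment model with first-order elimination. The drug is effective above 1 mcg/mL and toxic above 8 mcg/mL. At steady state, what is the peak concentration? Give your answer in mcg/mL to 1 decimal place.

3.2 mcg/mL

τ/t½ = 90/27 ≈ 3.3333, so fraction remaining f = (1/2)^(90/27) ≈ 0.0992.
Accumulation ratio R = 1/(1 − f) ≈ 1/0.9008 ≈ 1.1101.
Single-dose peak C₀ = D/Vd = 531/184 ≈ 2.886 mcg/mL.
Cmax,ss = C₀/(1 − f) ≈ 2.886/0.9008 ≈ 3.204 mcg/mL.
Peak 3.2 mcg/mL vs MTC 8 mcg/mL: below toxic threshold.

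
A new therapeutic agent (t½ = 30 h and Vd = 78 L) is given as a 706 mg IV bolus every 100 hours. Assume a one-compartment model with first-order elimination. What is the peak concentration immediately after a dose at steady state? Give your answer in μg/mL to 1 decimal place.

Over one 100-h interval, 100/30 ≈ 3.3333 half-lives elapse, leaving f ≈ 0.0992 of each dose.
At steady state, accumulation factor R = 1/(1 − e^(−kτ)) ≈ 1.1101.
Single-dose peak C₀ = D/Vd = 706/78 ≈ 9.051 μg/mL.
Steady-state peak Cmax,ss = C₀·R ≈ 9.051 × 1.1101 ≈ 10.048 μg/mL.

10.0 μg/mL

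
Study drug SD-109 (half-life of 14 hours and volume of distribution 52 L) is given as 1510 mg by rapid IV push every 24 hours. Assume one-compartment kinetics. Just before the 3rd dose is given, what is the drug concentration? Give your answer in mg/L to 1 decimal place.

f = (1/2)^(τ/t½) = (1/2)^(24/14) ≈ 0.3048.
C₀ = D/Vd = 1510/52 ≈ 29.038 mg/L.
Before the 3rd dose, 2 doses have been given. Superposition: Cmin = C₀·(f + f²).
≈ 29.038 × (0.3048 + 0.0929) ≈ 29.038 × 0.3977 ≈ 11.548 mg/L.

11.5 mg/L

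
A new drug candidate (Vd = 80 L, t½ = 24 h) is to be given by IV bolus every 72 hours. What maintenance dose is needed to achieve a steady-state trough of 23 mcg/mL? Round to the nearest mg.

τ/t½ = 72/24 ≈ 3, so f = (1/2)^(72/24) ≈ 0.125000.
Cmin,ss = (D/Vd)·f/(1−f), so D = Cmin,ss·Vd·(1−f)/f.
D = 23 × 80 × (1−f)/f ≈ 23 × 80 × 7.00000 ≈ 12880.00 mg.

12880 mg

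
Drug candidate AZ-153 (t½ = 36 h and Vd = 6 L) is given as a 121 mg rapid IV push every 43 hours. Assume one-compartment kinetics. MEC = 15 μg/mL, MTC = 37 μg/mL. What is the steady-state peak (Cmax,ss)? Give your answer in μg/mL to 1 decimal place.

35.8 μg/mL

τ/t½ = 43/36 ≈ 1.1944, so fraction remaining f = (1/2)^(43/36) ≈ 0.4370.
Accumulation ratio R = 1/(1 − f) ≈ 1/0.5630 ≈ 1.7762.
Each bolus raises the concentration by D/Vd = 121/6 ≈ 20.167 μg/mL.
Steady-state peak Cmax,ss = C₀·R ≈ 20.167 × 1.7762 ≈ 35.821 μg/mL.
Peak 35.8 μg/mL vs MTC 37 μg/mL: below toxic threshold.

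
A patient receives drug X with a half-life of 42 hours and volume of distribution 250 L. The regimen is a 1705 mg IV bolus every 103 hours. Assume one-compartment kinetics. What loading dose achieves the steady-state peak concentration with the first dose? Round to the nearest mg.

2086 mg

f = (1/2)^(103/42) ≈ 0.182709; accumulation ratio R = 1/(1−f) ≈ 1.22355.
Loading dose to hit Cmax,ss on first dose: D_load = D_maint·R ≈ 1705 × 1.22355 ≈ 2086.15 mg.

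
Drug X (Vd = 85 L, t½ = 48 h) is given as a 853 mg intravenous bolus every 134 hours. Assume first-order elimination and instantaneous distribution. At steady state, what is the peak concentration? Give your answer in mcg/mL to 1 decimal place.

Over one 134-h interval, 134/48 ≈ 2.7917 half-lives elapse, leaving f ≈ 0.1444 of each dose.
Accumulation ratio R = 1/(1 − f) ≈ 1/0.8556 ≈ 1.1688.
Single-dose peak C₀ = D/Vd = 853/85 ≈ 10.035 mcg/mL.
Steady-state peak Cmax,ss = C₀·R ≈ 10.035 × 1.1688 ≈ 11.729 mcg/mL.

11.7 mcg/mL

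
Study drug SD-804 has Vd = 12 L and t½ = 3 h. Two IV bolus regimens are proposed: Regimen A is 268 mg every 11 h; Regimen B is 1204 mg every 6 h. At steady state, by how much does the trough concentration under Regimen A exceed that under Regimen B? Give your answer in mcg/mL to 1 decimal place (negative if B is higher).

Regimen A: f = (1/2)^(11/3) ≈ 0.0787; Cmin,ss = (268/12)·f/(1−f) ≈ 1.908 mcg/mL.
Regimen B: f = (1/2)^(6/3) ≈ 0.2500; Cmin,ss = (1204/12)·f/(1−f) ≈ 33.444 mcg/mL.
Difference ≈ 1.908 − 33.444 ≈ -31.536 mcg/mL.

-31.5 mcg/mL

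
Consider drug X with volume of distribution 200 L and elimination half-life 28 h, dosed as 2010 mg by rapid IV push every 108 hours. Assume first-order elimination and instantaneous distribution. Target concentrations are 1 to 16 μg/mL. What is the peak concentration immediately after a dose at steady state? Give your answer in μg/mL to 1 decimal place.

Over one 108-h interval, 108/28 ≈ 3.8571 half-lives elapse, leaving f ≈ 0.0690 of each dose.
At steady state, accumulation factor R = 1/(1 − e^(−kτ)) ≈ 1.0741.
Single-dose peak C₀ = D/Vd = 2010/200 ≈ 10.050 μg/mL.
Steady-state peak Cmax,ss = C₀·R ≈ 10.050 × 1.0741 ≈ 10.795 μg/mL.
Peak 10.8 μg/mL vs MTC 16 μg/mL: below toxic threshold.

10.8 μg/mL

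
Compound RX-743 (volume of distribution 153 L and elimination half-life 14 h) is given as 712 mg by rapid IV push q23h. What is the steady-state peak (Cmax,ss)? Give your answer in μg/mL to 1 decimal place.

k = ln2/t½ = ln2/14 ≈ 0.049511 h⁻¹; fraction remaining f = e^(−kτ) = e^(−0.049511×23) ≈ 0.3202.
Accumulation ratio R = 1/(1 − f) ≈ 1/0.6798 ≈ 1.4710.
Each bolus raises the concentration by D/Vd = 712/153 ≈ 4.654 μg/mL.
Cmax,ss = C₀/(1 − f) ≈ 4.654/0.6798 ≈ 6.846 μg/mL.

6.8 μg/mL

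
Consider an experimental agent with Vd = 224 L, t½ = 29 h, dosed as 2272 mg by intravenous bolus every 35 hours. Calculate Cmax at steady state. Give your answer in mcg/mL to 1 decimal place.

τ/t½ = 35/29 ≈ 1.2069, so fraction remaining f = (1/2)^(35/29) ≈ 0.4332.
At steady state, accumulation factor R = 1/(1 − e^(−kτ)) ≈ 1.7643.
Single-dose peak C₀ = D/Vd = 2272/224 ≈ 10.143 mcg/mL.
Cmax,ss = C₀/(1 − f) ≈ 10.143/0.5668 ≈ 17.895 mcg/mL.

17.9 mcg/mL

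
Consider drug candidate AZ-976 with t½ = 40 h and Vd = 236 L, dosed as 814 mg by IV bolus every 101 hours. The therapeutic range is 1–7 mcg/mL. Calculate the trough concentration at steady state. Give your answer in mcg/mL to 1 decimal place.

k = ln2/t½ = ln2/40 ≈ 0.017329 h⁻¹; fraction remaining f = e^(−kτ) = e^(−0.017329×101) ≈ 0.1737.
At steady state, accumulation factor R = 1/(1 − e^(−kτ)) ≈ 1.2102.
Single-dose peak C₀ = D/Vd = 814/236 ≈ 3.449 mcg/mL.
Cmax,ss = C₀/(1 − f) ≈ 3.449/0.8263 ≈ 4.174 mcg/mL.
Steady-state trough Cmin,ss = Cmax,ss·f ≈ 4.174 × 0.1737 ≈ 0.725 mcg/mL.
Trough 0.7 mcg/mL vs MEC 1 mcg/mL: subtherapeutic.

0.7 mcg/mL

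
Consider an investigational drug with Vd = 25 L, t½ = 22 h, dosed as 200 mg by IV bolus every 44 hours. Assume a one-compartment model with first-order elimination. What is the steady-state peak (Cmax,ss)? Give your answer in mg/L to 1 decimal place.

10.7 mg/L

τ = 44 h = 2 half-lives, so f = (1/2)^2 = 0.25.
At steady state, R = 1/(1 − 0.25) = 4/3.
Single-dose peak C₀ = D/Vd = 200/25 = 8 mg/L.
Steady-state peak Cmax,ss = C₀·R = 8 × 4/3 ≈ 10.667 mg/L.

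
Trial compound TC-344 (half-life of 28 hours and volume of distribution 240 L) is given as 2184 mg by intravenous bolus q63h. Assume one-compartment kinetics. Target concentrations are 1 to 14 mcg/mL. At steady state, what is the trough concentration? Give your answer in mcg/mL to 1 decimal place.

2.4 mcg/mL

k = ln2/t½ = ln2/28 ≈ 0.024755 h⁻¹; fraction remaining f = e^(−kτ) = e^(−0.024755×63) ≈ 0.2102.
Accumulation ratio R = 1/(1 − f) ≈ 1/0.7898 ≈ 1.2661.
Each bolus raises the concentration by D/Vd = 2184/240 ≈ 9.100 mcg/mL.
Cmax,ss = C₀/(1 − f) ≈ 9.100/0.7898 ≈ 11.522 mcg/mL.
One interval later, Cmin,ss = Cmax,ss·e^(−kτ) ≈ 11.522 × 0.2102 ≈ 2.422 mcg/mL.
Trough 2.4 mcg/mL vs MEC 1 mcg/mL: adequate.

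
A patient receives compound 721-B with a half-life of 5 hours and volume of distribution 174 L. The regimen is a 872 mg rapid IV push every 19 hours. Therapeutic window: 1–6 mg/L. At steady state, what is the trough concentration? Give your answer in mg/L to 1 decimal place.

τ/t½ = 19/5 ≈ 3.8, so fraction remaining f = (1/2)^(19/5) ≈ 0.0718.
Each bolus raises the concentration by D/Vd = 872/174 ≈ 5.011 mg/L.
Steady-state trough Cmin,ss = C₀·f/(1−f) ≈ 5.011 × 0.0718/0.9282 ≈ 0.388 mg/L.
Trough 0.4 mg/L vs MEC 1 mg/L: subtherapeutic.

0.4 mg/L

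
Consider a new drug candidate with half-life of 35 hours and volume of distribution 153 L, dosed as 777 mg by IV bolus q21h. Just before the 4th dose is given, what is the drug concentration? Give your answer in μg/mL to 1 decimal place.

7.0 μg/mL

f = (1/2)^(τ/t½) = (1/2)^(21/35) ≈ 0.6598.
C₀ = D/Vd = 777/153 ≈ 5.078 μg/mL.
Before the 4th dose, 3 doses have been given. Superposition: Cmin = C₀·(f + f² + … + f^3).
≈ 5.078 × (0.6598 + 0.4353 + 0.2872) ≈ 5.078 × 1.3823 ≈ 7.019 μg/mL.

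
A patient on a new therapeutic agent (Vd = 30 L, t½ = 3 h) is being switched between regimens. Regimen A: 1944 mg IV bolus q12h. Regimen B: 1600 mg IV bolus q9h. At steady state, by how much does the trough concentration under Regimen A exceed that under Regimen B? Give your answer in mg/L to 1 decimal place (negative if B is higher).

-3.3 mg/L

Regimen A: f = (1/2)^(12/3) ≈ 0.0625; Cmin,ss = (1944/30)·f/(1−f) ≈ 4.320 mg/L.
Regimen B: f = (1/2)^(9/3) ≈ 0.1250; Cmin,ss = (1600/30)·f/(1−f) ≈ 7.619 mg/L.
Difference ≈ 4.320 − 7.619 ≈ -3.299 mg/L.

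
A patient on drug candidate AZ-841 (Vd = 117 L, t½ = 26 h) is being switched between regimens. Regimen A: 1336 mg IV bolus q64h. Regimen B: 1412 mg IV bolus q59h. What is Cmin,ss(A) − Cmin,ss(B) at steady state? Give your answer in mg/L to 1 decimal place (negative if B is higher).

Regimen A: f = (1/2)^(64/26) ≈ 0.1816; Cmin,ss = (1336/117)·f/(1−f) ≈ 2.534 mg/L.
Regimen B: f = (1/2)^(59/26) ≈ 0.2074; Cmin,ss = (1412/117)·f/(1−f) ≈ 3.158 mg/L.
Difference ≈ 2.534 − 3.158 ≈ -0.624 mg/L.

-0.6 mg/L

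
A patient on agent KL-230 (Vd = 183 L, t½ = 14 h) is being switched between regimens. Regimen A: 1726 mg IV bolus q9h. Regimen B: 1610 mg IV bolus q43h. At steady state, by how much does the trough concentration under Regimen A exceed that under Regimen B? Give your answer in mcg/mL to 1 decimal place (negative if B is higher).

15.6 mcg/mL

Regimen A: f = (1/2)^(9/14) ≈ 0.6404; Cmin,ss = (1726/183)·f/(1−f) ≈ 16.797 mcg/mL.
Regimen B: f = (1/2)^(43/14) ≈ 0.1190; Cmin,ss = (1610/183)·f/(1−f) ≈ 1.188 mcg/mL.
Difference ≈ 16.797 − 1.188 ≈ 15.609 mcg/mL.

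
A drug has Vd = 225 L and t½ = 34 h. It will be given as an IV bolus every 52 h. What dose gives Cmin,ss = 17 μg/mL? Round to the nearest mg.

τ/t½ = 52/34 ≈ 1.5294, so f = (1/2)^(52/34) ≈ 0.346419.
Cmin,ss = (D/Vd)·f/(1−f), so D = Cmin,ss·Vd·(1−f)/f.
D = 17 × 225 × (1−f)/f ≈ 17 × 225 × 1.88668 ≈ 7216.55 mg.

7217 mg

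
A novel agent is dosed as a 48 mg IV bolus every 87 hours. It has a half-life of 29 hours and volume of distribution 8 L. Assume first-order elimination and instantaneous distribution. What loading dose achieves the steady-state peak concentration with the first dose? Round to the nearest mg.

f = (1/2)^(87/29) ≈ 0.125000; accumulation ratio R = 1/(1−f) ≈ 1.14286.
Loading dose to hit Cmax,ss on first dose: D_load = D_maint·R ≈ 48 × 1.14286 ≈ 54.86 mg.

55 mg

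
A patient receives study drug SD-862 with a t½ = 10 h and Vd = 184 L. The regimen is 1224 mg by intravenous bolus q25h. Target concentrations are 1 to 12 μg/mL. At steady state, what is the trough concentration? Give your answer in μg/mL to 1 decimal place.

1.4 μg/mL

Over one 25-h interval, 25/10 ≈ 2.5 half-lives elapse, leaving f ≈ 0.1768 of each dose.
Single-dose peak C₀ = D/Vd = 1224/184 ≈ 6.652 μg/mL.
Steady-state trough Cmin,ss = C₀·f/(1−f) ≈ 6.652 × 0.1768/0.8232 ≈ 1.429 μg/mL.
Trough 1.4 μg/mL vs MEC 1 μg/mL: adequate.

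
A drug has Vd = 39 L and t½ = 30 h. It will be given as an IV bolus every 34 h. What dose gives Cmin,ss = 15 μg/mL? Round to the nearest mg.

τ/t½ = 34/30 ≈ 1.1333, so f = (1/2)^(34/30) ≈ 0.455861.
Cmin,ss = (D/Vd)·f/(1−f), so D = Cmin,ss·Vd·(1−f)/f.
D = 15 × 39 × (1−f)/f ≈ 15 × 39 × 1.19365 ≈ 698.29 mg.

698 mg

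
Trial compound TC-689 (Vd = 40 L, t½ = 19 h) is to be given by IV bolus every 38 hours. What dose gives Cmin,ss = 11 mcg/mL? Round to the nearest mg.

1320 mg

τ/t½ = 38/19 ≈ 2, so f = (1/2)^(38/19) ≈ 0.250000.
Cmin,ss = (D/Vd)·f/(1−f), so D = Cmin,ss·Vd·(1−f)/f.
D = 11 × 40 × (1−f)/f ≈ 11 × 40 × 3.00000 ≈ 1320.00 mg.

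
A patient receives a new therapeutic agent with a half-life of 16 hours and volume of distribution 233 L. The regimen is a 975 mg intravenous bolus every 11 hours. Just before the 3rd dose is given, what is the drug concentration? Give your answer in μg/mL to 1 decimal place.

4.2 μg/mL

f = (1/2)^(τ/t½) = (1/2)^(11/16) ≈ 0.6209.
C₀ = D/Vd = 975/233 ≈ 4.185 μg/mL.
Before the 3rd dose, 2 doses have been given. Superposition: Cmin = C₀·(f + f²).
≈ 4.185 × (0.6209 + 0.3855) ≈ 4.185 × 1.0064 ≈ 4.212 μg/mL.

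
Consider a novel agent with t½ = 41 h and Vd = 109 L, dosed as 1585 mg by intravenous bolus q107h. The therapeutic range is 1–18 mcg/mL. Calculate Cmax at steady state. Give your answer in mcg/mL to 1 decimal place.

17.4 mcg/mL

Over one 107-h interval, 107/41 ≈ 2.6098 half-lives elapse, leaving f ≈ 0.1638 of each dose.
At steady state, accumulation factor R = 1/(1 − e^(−kτ)) ≈ 1.1959.
Single-dose peak C₀ = D/Vd = 1585/109 ≈ 14.541 mcg/mL.
Steady-state peak Cmax,ss = C₀·R ≈ 14.541 × 1.1959 ≈ 17.390 mcg/mL.
Peak 17.4 mcg/mL vs MTC 18 mcg/mL: below toxic threshold.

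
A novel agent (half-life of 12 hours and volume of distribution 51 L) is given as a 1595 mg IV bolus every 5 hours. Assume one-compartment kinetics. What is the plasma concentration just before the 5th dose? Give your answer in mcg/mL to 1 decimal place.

64.0 mcg/mL

f = (1/2)^(τ/t½) = (1/2)^(5/12) ≈ 0.7492.
C₀ = D/Vd = 1595/51 ≈ 31.275 mcg/mL.
Before the 5th dose, 4 doses have been given. Superposition: Cmin = C₀·(f + f² + … + f^4).
≈ 31.275 × (0.7492 + 0.5613 + 0.4205 + 0.3151) ≈ 31.275 × 2.0461 ≈ 63.992 mcg/mL.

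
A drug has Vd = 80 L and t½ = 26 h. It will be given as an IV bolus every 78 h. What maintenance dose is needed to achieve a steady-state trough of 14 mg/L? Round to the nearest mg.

7840 mg

τ/t½ = 78/26 ≈ 3, so f = (1/2)^(78/26) ≈ 0.125000.
Cmin,ss = (D/Vd)·f/(1−f), so D = Cmin,ss·Vd·(1−f)/f.
D = 14 × 80 × (1−f)/f ≈ 14 × 80 × 7.00000 ≈ 7840.00 mg.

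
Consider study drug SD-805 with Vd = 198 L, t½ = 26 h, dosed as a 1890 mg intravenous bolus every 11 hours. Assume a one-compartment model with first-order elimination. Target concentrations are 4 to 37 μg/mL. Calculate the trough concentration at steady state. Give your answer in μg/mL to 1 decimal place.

28.0 μg/mL

k = ln2/t½ = ln2/26 ≈ 0.026660 h⁻¹; fraction remaining f = e^(−kτ) = e^(−0.026660×11) ≈ 0.7458.
Single-dose peak C₀ = D/Vd = 1890/198 ≈ 9.545 μg/mL.
Steady-state trough Cmin,ss = C₀·f/(1−f) ≈ 9.545 × 0.7458/0.2542 ≈ 28.004 μg/mL.
Trough 28.0 μg/mL vs MEC 4 μg/mL: adequate.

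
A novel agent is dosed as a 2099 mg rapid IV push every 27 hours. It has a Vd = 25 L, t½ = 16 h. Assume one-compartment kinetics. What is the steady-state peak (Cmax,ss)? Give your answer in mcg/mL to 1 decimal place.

Over one 27-h interval, 27/16 ≈ 1.6875 half-lives elapse, leaving f ≈ 0.3105 of each dose.
At steady state, accumulation factor R = 1/(1 − e^(−kτ)) ≈ 1.4503.
Single-dose peak C₀ = D/Vd = 2099/25 ≈ 83.960 mcg/mL.
Steady-state peak Cmax,ss = C₀·R ≈ 83.960 × 1.4503 ≈ 121.767 mcg/mL.

121.8 mcg/mL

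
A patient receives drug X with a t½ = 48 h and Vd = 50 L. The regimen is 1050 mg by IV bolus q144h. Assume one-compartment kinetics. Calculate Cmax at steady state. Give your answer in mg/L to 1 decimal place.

24.0 mg/L

The dosing interval is 3 half-lives, so f = 2^(−3) = 0.125.
Accumulation ratio R = 1/(1 − f) = 1/0.875 = 8/7.
Single-dose peak C₀ = D/Vd = 1050/50 = 21 mg/L.
Steady-state peak Cmax,ss = C₀·R = 21 × 8/7 ≈ 24.000 mg/L.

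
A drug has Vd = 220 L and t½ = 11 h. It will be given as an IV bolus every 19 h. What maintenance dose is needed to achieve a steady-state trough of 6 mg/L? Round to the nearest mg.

3051 mg

τ/t½ = 19/11 ≈ 1.7273, so f = (1/2)^(19/11) ≈ 0.302022.
Cmin,ss = (D/Vd)·f/(1−f), so D = Cmin,ss·Vd·(1−f)/f.
D = 6 × 220 × (1−f)/f ≈ 6 × 220 × 2.31102 ≈ 3050.55 mg.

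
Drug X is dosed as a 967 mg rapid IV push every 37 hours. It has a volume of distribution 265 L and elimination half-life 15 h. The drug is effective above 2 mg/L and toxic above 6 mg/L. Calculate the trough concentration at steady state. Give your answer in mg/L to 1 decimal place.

Over one 37-h interval, 37/15 ≈ 2.4667 half-lives elapse, leaving f ≈ 0.1809 of each dose.
At steady state, accumulation factor R = 1/(1 − e^(−kτ)) ≈ 1.2209.
Each bolus raises the concentration by D/Vd = 967/265 ≈ 3.649 mg/L.
Steady-state peak Cmax,ss = C₀·R ≈ 3.649 × 1.2209 ≈ 4.455 mg/L.
Steady-state trough Cmin,ss = Cmax,ss·f ≈ 4.455 × 0.1809 ≈ 0.806 mg/L.
Trough 0.8 mg/L vs MEC 2 mg/L: subtherapeutic.

0.8 mg/L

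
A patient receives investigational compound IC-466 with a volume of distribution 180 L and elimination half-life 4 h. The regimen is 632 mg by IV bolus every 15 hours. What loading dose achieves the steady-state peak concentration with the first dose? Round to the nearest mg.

683 mg

f = (1/2)^(15/4) ≈ 0.074325; accumulation ratio R = 1/(1−f) ≈ 1.08029.
Loading dose to hit Cmax,ss on first dose: D_load = D_maint·R ≈ 632 × 1.08029 ≈ 682.74 mg.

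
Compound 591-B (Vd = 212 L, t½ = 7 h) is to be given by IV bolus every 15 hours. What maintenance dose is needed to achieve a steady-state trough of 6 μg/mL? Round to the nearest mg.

τ/t½ = 15/7 ≈ 2.1429, so f = (1/2)^(15/7) ≈ 0.226431.
Cmin,ss = (D/Vd)·f/(1−f), so D = Cmin,ss·Vd·(1−f)/f.
D = 6 × 212 × (1−f)/f ≈ 6 × 212 × 3.41636 ≈ 4345.61 mg.

4346 mg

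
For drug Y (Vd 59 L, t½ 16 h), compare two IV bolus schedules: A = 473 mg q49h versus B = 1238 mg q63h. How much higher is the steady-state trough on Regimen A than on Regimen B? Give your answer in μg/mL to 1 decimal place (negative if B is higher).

-0.4 μg/mL

Regimen A: f = (1/2)^(49/16) ≈ 0.1197; Cmin,ss = (473/59)·f/(1−f) ≈ 1.090 μg/mL.
Regimen B: f = (1/2)^(63/16) ≈ 0.0653; Cmin,ss = (1238/59)·f/(1−f) ≈ 1.466 μg/mL.
Difference ≈ 1.090 − 1.466 ≈ -0.376 μg/mL.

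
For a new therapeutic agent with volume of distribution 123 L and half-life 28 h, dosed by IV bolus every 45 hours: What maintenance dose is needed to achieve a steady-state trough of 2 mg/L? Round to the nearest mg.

τ/t½ = 45/28 ≈ 1.6071, so f = (1/2)^(45/28) ≈ 0.328248.
Cmin,ss = (D/Vd)·f/(1−f), so D = Cmin,ss·Vd·(1−f)/f.
D = 2 × 123 × (1−f)/f ≈ 2 × 123 × 2.04648 ≈ 503.43 mg.

503 mg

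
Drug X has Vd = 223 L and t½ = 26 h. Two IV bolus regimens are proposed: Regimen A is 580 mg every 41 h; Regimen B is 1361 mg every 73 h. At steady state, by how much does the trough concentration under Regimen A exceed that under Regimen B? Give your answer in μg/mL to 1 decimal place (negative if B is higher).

0.3 μg/mL

Regimen A: f = (1/2)^(41/26) ≈ 0.3352; Cmin,ss = (580/223)·f/(1−f) ≈ 1.311 μg/mL.
Regimen B: f = (1/2)^(73/26) ≈ 0.1428; Cmin,ss = (1361/223)·f/(1−f) ≈ 1.017 μg/mL.
Difference ≈ 1.311 − 1.017 ≈ 0.294 μg/mL.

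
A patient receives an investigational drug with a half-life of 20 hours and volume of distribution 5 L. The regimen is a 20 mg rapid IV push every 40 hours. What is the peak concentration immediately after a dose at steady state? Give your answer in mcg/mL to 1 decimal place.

τ = 40 h = 2 half-lives, so f = (1/2)^2 = 0.25.
At steady state, R = 1/(1 − 0.25) = 4/3.
Single-dose peak C₀ = D/Vd = 20/5 = 4 mcg/mL.
Steady-state peak Cmax,ss = C₀·R = 4 × 4/3 ≈ 5.333 mcg/mL.

5.3 mcg/mL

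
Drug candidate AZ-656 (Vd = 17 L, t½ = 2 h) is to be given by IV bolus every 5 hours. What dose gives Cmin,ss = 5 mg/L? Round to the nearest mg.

396 mg

τ/t½ = 5/2 ≈ 2.5, so f = (1/2)^(5/2) ≈ 0.176777.
Cmin,ss = (D/Vd)·f/(1−f), so D = Cmin,ss·Vd·(1−f)/f.
D = 5 × 17 × (1−f)/f ≈ 5 × 17 × 4.65684 ≈ 395.83 mg.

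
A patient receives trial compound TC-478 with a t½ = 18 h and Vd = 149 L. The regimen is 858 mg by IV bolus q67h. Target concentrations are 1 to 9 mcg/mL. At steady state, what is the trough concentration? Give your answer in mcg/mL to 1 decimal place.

0.5 mcg/mL

Over one 67-h interval, 67/18 ≈ 3.7222 half-lives elapse, leaving f ≈ 0.0758 of each dose.
At steady state, accumulation factor R = 1/(1 − e^(−kτ)) ≈ 1.0820.
Each bolus raises the concentration by D/Vd = 858/149 ≈ 5.758 mcg/mL.
Steady-state peak Cmax,ss = C₀·R ≈ 5.758 × 1.0820 ≈ 6.230 mcg/mL.
One interval later, Cmin,ss = Cmax,ss·e^(−kτ) ≈ 6.230 × 0.0758 ≈ 0.472 mcg/mL.
Trough 0.5 mcg/mL vs MEC 1 mcg/mL: subtherapeutic.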